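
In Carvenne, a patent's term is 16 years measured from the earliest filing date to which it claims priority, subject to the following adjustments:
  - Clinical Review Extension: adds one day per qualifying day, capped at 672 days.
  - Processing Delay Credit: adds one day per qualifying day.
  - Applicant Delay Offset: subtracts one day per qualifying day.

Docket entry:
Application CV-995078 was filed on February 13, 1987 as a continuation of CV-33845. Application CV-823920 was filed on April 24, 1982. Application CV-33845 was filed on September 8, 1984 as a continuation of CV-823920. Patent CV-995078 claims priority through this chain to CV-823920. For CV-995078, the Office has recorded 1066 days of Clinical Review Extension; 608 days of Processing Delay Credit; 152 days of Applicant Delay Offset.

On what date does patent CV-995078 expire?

Earliest priority filing: 24 April 1982.
Base term: 24 April 1982 + 16 years → 24 April 1998.
Clinical Review Extension: 1066 days claimed exceeds the 672-day cap, so +672 days → 25 February 2000.
Processing Delay Credit: +608 days → 25 October 2001.
Applicant Delay Offset: −152 days → 26 May 2001.

2001-05-26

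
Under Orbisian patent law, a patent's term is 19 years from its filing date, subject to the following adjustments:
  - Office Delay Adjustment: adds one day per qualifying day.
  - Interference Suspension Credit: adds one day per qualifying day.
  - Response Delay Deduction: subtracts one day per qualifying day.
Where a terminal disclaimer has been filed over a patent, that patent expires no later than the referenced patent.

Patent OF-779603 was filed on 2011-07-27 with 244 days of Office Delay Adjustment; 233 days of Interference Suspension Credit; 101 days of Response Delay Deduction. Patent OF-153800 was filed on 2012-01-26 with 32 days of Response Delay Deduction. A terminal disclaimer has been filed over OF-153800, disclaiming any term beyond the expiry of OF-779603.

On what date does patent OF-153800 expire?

December 25, 2030

Natural term of OF-153800:
  Base: filing + 19 years → 26 January 2031.
  Response Delay Deduction: −32 days → 25 December 2030.
Expiry of referenced patent OF-779603:
  Base: filing + 19 years → 27 July 2030.
  Office Delay Adjustment: +244 days → 28 March 2031.
  Interference Suspension Credit: +233 days → 16 November 2031.
  Response Delay Deduction: −101 days → 7 August 2031.
Terminal disclaimer: OF-153800 expires on the earlier of 25 December 2030 and 7 August 2031.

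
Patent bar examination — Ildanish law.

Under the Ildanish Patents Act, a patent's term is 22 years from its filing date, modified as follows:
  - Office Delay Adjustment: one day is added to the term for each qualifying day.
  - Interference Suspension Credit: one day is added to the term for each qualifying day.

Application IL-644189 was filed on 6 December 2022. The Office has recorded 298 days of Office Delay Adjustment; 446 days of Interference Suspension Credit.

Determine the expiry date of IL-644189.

December 20, 2046

Base term: filing date + 22 years → 6 December 2044.
Office Delay Adjustment: +298 days → 30 September 2045.
Interference Suspension Credit: +446 days → 20 December 2046.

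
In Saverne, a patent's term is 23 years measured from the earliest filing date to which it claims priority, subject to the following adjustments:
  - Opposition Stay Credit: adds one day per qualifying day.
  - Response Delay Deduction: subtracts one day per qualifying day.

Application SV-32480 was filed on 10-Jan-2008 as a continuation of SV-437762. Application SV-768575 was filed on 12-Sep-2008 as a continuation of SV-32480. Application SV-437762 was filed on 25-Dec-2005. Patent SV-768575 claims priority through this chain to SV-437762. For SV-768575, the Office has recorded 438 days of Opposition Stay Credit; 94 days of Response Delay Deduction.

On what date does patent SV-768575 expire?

December 4, 2029

Earliest priority filing: 25 December 2005.
Base term: 25 December 2005 + 23 years → 25 December 2028.
Opposition Stay Credit: +438 days → 8 March 2030.
Response Delay Deduction: −94 days → 4 December 2029.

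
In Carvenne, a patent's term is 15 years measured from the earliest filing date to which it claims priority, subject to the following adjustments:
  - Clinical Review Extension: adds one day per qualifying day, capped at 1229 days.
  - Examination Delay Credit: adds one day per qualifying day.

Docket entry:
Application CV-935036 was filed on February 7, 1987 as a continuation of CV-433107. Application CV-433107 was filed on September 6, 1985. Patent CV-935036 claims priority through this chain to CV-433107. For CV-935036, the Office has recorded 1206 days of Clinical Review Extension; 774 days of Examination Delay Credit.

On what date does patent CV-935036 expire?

Earliest priority filing: 6 September 1985.
Base term: 6 September 1985 + 15 years → 6 September 2000.
Clinical Review Extension: 1206 days (within the 1229-day cap) → +1206 days → 26 December 2003.
Examination Delay Credit: +774 days → 7 February 2006.

February 7, 2006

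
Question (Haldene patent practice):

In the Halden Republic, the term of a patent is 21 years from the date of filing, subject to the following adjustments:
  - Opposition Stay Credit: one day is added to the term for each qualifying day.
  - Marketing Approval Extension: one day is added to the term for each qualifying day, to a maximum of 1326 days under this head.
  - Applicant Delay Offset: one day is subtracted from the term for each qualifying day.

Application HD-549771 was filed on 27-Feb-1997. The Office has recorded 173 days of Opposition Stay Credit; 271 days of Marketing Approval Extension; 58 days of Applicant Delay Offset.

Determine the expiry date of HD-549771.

March 20, 2019

Base term: filing date + 21 years → 27 February 2018.
Opposition Stay Credit: +173 days → 19 August 2018.
Marketing Approval Extension: 271 days (within the 1326-day cap) → +271 days → 17 May 2019.
Applicant Delay Offset: −58 days → 20 March 2019.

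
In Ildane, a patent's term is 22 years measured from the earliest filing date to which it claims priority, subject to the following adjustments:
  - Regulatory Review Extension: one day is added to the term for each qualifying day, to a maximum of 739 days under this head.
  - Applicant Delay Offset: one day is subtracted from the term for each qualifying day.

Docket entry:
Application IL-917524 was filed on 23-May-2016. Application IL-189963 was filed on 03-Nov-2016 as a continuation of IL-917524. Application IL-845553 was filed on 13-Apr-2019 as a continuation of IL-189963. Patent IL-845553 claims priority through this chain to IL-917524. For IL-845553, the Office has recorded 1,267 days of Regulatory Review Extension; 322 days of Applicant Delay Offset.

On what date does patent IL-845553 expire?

July 14, 2039

Earliest priority filing: 23 May 2016.
Base term: 23 May 2016 + 22 years → 23 May 2038.
Regulatory Review Extension: 1267 days claimed exceeds the 739-day cap, so +739 days → 31 May 2040.
Applicant Delay Offset: −322 days → 14 July 2039.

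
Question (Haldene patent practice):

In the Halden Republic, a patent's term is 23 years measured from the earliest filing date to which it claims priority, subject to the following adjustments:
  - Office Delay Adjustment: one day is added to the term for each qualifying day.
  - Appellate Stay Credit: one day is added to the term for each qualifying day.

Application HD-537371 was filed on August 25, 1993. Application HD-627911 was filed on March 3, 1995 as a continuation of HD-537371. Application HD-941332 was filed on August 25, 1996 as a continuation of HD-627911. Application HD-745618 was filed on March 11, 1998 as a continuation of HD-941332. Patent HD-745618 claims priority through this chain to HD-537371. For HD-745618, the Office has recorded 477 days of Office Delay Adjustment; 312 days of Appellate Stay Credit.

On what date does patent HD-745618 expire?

October 23, 2018

Earliest priority filing: 25 August 1993.
Base term: 25 August 1993 + 23 years → 25 August 2016.
Office Delay Adjustment: +477 days → 15 December 2017.
Appellate Stay Credit: +312 days → 23 October 2018.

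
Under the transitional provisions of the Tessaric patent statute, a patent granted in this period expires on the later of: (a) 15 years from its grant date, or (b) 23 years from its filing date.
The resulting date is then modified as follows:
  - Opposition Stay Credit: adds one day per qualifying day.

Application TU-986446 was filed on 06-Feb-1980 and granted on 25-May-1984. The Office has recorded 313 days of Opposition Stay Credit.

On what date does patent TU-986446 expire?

2003-12-16

(a) grant + 15 years → 25 May 1999.
(b) filing + 23 years → 6 February 2003.
Later of the two: 6 February 2003.
Opposition Stay Credit: +313 days → 16 December 2003.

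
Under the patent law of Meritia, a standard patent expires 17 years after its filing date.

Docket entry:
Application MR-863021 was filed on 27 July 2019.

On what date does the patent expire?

July 27, 2036

Filing date + 17 years → 27 July 2036.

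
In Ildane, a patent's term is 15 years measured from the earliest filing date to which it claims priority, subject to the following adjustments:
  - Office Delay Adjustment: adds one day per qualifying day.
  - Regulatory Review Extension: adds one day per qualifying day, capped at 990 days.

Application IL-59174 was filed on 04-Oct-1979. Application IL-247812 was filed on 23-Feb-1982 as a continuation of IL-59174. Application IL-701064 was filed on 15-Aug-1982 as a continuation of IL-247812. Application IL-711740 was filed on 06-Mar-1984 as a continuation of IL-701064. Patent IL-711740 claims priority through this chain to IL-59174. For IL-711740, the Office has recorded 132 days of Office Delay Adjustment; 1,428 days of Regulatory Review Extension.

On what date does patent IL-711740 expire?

1997-10-30

Earliest priority filing: 4 October 1979.
Base term: 4 October 1979 + 15 years → 4 October 1994.
Office Delay Adjustment: +132 days → 13 February 1995.
Regulatory Review Extension: 1428 days claimed exceeds the 990-day cap, so +990 days → 30 October 1997.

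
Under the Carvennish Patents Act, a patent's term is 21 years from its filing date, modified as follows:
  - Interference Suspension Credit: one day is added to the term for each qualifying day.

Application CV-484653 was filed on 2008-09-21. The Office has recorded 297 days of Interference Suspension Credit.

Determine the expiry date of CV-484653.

Base term: filing date + 21 years → 21 September 2029.
Interference Suspension Credit: +297 days → 15 July 2030.

July 15, 2030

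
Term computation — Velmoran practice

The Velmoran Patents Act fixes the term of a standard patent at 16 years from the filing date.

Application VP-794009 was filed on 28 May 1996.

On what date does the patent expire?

2012-05-28

Filing date + 16 years → 28 May 2012.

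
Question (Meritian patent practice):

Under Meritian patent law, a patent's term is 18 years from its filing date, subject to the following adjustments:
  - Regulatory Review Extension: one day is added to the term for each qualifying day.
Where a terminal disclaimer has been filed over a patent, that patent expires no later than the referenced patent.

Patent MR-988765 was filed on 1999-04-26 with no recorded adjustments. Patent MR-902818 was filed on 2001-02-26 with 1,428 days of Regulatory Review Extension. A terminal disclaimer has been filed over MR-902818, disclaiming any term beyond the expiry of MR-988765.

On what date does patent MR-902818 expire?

Natural term of MR-902818:
  Base: filing + 18 years → 26 February 2019.
  Regulatory Review Extension: +1428 days → 24 January 2023.
Expiry of referenced patent MR-988765:
  Base: filing + 18 years → 26 April 2017.
Terminal disclaimer: MR-902818 expires on the earlier of 24 January 2023 and 26 April 2017.

April 26, 2017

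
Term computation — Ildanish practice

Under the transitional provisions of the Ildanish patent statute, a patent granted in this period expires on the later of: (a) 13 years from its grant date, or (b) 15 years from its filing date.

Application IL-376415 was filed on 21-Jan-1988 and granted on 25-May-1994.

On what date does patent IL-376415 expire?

(a) grant + 13 years → 25 May 2007.
(b) filing + 15 years → 21 January 2003.
Later of the two: 25 May 2007.

2007-05-25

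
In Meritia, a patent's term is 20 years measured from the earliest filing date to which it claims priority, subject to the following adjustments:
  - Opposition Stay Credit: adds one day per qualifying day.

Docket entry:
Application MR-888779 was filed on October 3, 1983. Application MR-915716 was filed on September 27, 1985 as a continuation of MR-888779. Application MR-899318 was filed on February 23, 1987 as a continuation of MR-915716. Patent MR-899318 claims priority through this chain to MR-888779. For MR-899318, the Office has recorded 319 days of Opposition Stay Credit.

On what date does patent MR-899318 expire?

Earliest priority filing: 3 October 1983.
Base term: 3 October 1983 + 20 years → 3 October 2003.
Opposition Stay Credit: +319 days → 17 August 2004.

2004-08-17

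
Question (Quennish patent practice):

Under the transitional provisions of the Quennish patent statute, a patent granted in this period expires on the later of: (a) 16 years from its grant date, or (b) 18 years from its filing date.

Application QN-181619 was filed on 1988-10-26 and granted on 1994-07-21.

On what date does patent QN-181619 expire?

July 21, 2010

(a) grant + 16 years → 21 July 2010.
(b) filing + 18 years → 26 October 2006.
Later of the two: 21 July 2010.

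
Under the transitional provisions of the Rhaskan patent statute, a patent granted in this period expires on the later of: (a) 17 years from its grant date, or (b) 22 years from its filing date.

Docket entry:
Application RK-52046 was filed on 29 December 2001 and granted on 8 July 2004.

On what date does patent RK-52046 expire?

2023-12-29

(a) grant + 17 years → 8 July 2021.
(b) filing + 22 years → 29 December 2023.
Later of the two: 29 December 2023.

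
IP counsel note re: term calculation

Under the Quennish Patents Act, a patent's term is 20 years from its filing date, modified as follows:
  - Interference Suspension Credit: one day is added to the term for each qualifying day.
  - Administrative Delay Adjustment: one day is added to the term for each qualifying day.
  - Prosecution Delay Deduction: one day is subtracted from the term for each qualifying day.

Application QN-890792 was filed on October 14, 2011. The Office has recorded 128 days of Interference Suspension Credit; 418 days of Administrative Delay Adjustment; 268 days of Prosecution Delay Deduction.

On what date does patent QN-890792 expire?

2032-07-18

Base term: filing date + 20 years → 14 October 2031.
Interference Suspension Credit: +128 days → 19 February 2032.
Administrative Delay Adjustment: +418 days → 12 April 2033.
Prosecution Delay Deduction: −268 days → 18 July 2032.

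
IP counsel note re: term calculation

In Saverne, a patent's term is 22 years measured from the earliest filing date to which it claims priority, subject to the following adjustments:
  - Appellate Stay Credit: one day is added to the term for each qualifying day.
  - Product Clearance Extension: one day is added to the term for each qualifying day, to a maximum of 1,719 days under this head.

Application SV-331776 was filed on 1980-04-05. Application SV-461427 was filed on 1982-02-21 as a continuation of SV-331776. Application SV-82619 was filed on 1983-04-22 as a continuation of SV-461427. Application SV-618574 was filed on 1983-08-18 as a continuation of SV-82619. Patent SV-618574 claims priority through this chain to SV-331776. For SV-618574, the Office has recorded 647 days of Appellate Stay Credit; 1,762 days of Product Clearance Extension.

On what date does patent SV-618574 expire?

September 26, 2008

Earliest priority filing: 5 April 1980.
Base term: 5 April 1980 + 22 years → 5 April 2002.
Appellate Stay Credit: +647 days → 12 January 2004.
Product Clearance Extension: 1762 days claimed exceeds the 1719-day cap, so +1719 days → 26 September 2008.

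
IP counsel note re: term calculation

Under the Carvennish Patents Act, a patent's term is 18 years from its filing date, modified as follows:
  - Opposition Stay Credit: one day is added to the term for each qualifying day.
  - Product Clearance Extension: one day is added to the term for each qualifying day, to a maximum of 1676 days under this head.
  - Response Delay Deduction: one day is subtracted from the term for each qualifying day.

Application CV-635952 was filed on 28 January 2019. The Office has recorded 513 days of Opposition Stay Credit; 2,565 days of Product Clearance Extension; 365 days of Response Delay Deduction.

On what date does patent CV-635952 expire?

2042-01-26

Base term: filing date + 18 years → 28 January 2037.
Opposition Stay Credit: +513 days → 25 June 2038.
Product Clearance Extension: 2565 days claimed exceeds the 1676-day cap, so +1676 days → 26 January 2043.
Response Delay Deduction: −365 days → 26 January 2042.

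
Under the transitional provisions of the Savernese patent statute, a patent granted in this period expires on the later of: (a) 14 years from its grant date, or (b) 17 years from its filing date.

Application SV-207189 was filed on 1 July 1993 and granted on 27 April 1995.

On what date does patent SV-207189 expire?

2010-07-01

(a) grant + 14 years → 27 April 2009.
(b) filing + 17 years → 1 July 2010.
Later of the two: 1 July 2010.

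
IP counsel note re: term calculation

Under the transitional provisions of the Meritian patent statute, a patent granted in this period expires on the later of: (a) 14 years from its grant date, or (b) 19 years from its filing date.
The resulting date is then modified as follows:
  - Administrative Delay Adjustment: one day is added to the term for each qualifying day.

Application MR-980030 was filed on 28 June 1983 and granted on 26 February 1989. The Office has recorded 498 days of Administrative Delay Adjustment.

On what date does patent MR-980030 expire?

(a) grant + 14 years → 26 February 2003.
(b) filing + 19 years → 28 June 2002.
Later of the two: 26 February 2003.
Administrative Delay Adjustment: +498 days → 8 July 2004.

July 8, 2004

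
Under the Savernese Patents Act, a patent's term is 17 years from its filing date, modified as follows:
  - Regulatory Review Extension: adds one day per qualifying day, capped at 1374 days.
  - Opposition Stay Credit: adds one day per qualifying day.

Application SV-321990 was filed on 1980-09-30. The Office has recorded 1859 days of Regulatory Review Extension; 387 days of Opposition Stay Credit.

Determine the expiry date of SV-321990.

2002-07-27

Base term: filing date + 17 years → 30 September 1997.
Regulatory Review Extension: 1859 days claimed exceeds the 1374-day cap, so +1374 days → 5 July 2001.
Opposition Stay Credit: +387 days → 27 July 2002.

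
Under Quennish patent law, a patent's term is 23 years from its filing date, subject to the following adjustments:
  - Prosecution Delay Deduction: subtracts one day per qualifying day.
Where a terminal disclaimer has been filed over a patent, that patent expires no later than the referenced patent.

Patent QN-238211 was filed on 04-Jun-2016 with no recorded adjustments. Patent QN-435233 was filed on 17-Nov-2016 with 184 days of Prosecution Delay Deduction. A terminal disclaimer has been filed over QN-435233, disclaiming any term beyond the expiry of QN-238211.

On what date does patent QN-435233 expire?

Natural term of QN-435233:
  Base: filing + 23 years → 17 November 2039.
  Prosecution Delay Deduction: −184 days → 17 May 2039.
Expiry of referenced patent QN-238211:
  Base: filing + 23 years → 4 June 2039.
Terminal disclaimer: QN-435233 expires on the earlier of 17 May 2039 and 4 June 2039.

May 17, 2039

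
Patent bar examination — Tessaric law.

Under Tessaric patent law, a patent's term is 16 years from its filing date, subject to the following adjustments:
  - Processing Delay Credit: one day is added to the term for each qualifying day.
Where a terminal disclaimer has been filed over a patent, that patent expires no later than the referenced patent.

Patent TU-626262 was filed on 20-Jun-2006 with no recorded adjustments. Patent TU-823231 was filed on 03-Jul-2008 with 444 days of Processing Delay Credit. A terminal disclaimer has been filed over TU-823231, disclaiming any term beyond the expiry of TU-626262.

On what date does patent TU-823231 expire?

June 20, 2022

Natural term of TU-823231:
  Base: filing + 16 years → 3 July 2024.
  Processing Delay Credit: +444 days → 20 September 2025.
Expiry of referenced patent TU-626262:
  Base: filing + 16 years → 20 June 2022.
Terminal disclaimer: TU-823231 expires on the earlier of 20 September 2025 and 20 June 2022.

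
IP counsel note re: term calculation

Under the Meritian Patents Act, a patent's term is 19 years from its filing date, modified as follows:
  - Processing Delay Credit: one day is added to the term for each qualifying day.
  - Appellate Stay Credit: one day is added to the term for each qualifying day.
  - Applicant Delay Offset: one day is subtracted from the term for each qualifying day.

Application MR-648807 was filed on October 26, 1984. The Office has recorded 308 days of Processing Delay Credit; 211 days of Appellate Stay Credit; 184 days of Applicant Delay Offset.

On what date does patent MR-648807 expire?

Base term: filing date + 19 years → 26 October 2003.
Processing Delay Credit: +308 days → 29 August 2004.
Appellate Stay Credit: +211 days → 28 March 2005.
Applicant Delay Offset: −184 days → 25 September 2004.

September 25, 2004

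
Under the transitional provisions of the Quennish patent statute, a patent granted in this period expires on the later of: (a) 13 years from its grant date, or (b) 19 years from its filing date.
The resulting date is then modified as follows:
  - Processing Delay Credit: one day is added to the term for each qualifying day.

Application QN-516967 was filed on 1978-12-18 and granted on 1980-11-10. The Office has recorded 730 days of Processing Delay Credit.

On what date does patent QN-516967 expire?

(a) grant + 13 years → 10 November 1993.
(b) filing + 19 years → 18 December 1997.
Later of the two: 18 December 1997.
Processing Delay Credit: +730 days → 18 December 1999.

December 18, 1999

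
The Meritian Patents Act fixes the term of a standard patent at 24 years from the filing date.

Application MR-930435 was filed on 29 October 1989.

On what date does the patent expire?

Filing date + 24 years → 29 October 2013.

October 29, 2013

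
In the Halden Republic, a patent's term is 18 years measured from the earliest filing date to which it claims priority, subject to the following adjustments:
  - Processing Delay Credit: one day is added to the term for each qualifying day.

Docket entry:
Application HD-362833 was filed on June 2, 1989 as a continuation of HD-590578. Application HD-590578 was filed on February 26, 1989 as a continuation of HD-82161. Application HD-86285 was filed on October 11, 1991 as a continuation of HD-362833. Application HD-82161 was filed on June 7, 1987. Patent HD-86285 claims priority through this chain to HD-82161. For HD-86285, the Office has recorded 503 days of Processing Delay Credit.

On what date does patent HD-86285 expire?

October 23, 2006

Earliest priority filing: 7 June 1987.
Base term: 7 June 1987 + 18 years → 7 June 2005.
Processing Delay Credit: +503 days → 23 October 2006.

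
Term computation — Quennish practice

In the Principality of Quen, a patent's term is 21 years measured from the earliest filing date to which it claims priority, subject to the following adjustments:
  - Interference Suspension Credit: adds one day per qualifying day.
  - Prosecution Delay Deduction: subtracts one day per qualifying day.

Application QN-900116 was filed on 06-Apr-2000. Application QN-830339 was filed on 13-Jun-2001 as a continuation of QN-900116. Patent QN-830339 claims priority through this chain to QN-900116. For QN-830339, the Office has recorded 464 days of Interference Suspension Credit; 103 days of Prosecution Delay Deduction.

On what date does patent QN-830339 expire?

2022-04-02

Earliest priority filing: 6 April 2000.
Base term: 6 April 2000 + 21 years → 6 April 2021.
Interference Suspension Credit: +464 days → 14 July 2022.
Prosecution Delay Deduction: −103 days → 2 April 2022.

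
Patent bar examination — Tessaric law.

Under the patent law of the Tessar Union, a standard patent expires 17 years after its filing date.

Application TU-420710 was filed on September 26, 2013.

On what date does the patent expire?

September 26, 2030

Filing date + 17 years → 26 September 2030.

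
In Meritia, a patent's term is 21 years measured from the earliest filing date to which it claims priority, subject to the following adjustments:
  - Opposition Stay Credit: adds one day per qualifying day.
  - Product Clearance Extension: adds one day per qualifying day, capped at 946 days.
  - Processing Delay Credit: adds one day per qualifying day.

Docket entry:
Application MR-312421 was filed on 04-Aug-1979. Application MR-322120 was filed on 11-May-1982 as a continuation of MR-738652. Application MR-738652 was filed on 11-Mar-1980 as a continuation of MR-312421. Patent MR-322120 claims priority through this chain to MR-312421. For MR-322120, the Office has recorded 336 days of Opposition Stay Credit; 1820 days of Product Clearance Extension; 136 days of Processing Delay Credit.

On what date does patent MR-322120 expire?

June 22, 2004

Earliest priority filing: 4 August 1979.
Base term: 4 August 1979 + 21 years → 4 August 2000.
Opposition Stay Credit: +336 days → 6 July 2001.
Product Clearance Extension: 1820 days claimed exceeds the 946-day cap, so +946 days → 7 February 2004.
Processing Delay Credit: +136 days → 22 June 2004.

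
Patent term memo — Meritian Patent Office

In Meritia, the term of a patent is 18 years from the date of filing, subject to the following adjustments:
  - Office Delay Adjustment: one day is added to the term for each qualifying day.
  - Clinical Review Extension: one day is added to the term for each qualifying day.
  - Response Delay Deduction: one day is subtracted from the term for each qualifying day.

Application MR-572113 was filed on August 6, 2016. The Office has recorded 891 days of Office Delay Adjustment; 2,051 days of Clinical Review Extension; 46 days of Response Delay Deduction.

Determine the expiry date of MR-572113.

Base term: filing date + 18 years → 6 August 2034.
Office Delay Adjustment: +891 days → 13 January 2037.
Clinical Review Extension: +2051 days → 26 August 2042.
Response Delay Deduction: −46 days → 11 July 2042.

July 11, 2042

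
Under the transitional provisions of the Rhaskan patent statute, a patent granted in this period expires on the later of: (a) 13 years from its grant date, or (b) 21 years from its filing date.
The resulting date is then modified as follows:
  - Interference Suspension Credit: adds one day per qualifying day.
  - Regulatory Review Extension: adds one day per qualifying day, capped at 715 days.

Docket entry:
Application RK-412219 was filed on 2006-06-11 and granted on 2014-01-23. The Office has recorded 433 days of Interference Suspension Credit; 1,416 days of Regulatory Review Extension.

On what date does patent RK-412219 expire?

(a) grant + 13 years → 23 January 2027.
(b) filing + 21 years → 11 June 2027.
Later of the two: 11 June 2027.
Interference Suspension Credit: +433 days → 17 August 2028.
Regulatory Review Extension: 1416 days claimed exceeds the 715-day cap, so +715 days → 2 August 2030.

August 2, 2030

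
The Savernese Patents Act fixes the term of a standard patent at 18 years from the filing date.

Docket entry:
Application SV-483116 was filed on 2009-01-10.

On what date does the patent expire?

Filing date + 18 years → 10 January 2027.

2027-01-10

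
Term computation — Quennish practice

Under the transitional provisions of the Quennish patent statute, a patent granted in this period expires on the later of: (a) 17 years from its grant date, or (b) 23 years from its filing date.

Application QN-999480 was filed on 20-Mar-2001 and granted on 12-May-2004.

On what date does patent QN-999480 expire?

March 20, 2024

(a) grant + 17 years → 12 May 2021.
(b) filing + 23 years → 20 March 2024.
Later of the two: 20 March 2024.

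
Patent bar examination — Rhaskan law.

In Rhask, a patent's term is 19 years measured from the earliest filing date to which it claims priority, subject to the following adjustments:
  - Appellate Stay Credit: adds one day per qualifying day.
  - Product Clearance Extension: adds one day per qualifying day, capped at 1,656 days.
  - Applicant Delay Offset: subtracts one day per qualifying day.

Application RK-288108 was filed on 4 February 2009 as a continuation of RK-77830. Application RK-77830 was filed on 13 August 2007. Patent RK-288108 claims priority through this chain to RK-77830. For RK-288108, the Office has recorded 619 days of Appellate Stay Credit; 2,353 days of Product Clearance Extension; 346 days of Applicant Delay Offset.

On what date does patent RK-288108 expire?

Earliest priority filing: 13 August 2007.
Base term: 13 August 2007 + 19 years → 13 August 2026.
Appellate Stay Credit: +619 days → 23 April 2028.
Product Clearance Extension: 2353 days claimed exceeds the 1656-day cap, so +1656 days → 4 November 2032.
Applicant Delay Offset: −346 days → 24 November 2031.

November 24, 2031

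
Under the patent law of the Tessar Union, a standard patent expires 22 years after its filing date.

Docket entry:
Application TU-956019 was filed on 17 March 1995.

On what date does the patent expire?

Filing date + 22 years → 17 March 2017.

2017-03-17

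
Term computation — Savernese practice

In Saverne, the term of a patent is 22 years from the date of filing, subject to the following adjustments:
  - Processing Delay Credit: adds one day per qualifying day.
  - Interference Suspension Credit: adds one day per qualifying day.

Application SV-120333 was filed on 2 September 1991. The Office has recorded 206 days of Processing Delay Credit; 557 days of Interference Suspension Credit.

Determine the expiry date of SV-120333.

October 5, 2015

Base term: filing date + 22 years → 2 September 2013.
Processing Delay Credit: +206 days → 27 March 2014.
Interference Suspension Credit: +557 days → 5 October 2015.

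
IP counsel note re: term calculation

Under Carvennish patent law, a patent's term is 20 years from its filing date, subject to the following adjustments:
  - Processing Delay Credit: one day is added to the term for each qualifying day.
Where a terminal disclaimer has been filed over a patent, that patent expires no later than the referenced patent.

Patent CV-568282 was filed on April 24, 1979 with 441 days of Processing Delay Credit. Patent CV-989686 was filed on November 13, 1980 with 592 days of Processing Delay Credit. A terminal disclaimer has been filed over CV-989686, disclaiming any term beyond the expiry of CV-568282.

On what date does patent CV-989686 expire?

Natural term of CV-989686:
  Base: filing + 20 years → 13 November 2000.
  Processing Delay Credit: +592 days → 28 June 2002.
Expiry of referenced patent CV-568282:
  Base: filing + 20 years → 24 April 1999.
  Processing Delay Credit: +441 days → 8 July 2000.
Terminal disclaimer: CV-989686 expires on the earlier of 28 June 2002 and 8 July 2000.

2000-07-08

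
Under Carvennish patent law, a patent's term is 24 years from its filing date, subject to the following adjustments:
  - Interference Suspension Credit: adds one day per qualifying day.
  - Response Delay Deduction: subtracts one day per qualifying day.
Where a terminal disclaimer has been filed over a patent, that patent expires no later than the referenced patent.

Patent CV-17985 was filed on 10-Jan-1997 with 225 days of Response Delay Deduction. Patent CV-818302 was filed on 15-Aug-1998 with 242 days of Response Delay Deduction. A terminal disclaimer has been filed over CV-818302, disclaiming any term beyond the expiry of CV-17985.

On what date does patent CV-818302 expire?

Natural term of CV-818302:
  Base: filing + 24 years → 15 August 2022.
  Response Delay Deduction: −242 days → 16 December 2021.
Expiry of referenced patent CV-17985:
  Base: filing + 24 years → 10 January 2021.
  Response Delay Deduction: −225 days → 30 May 2020.
Terminal disclaimer: CV-818302 expires on the earlier of 16 December 2021 and 30 May 2020.

May 30, 2020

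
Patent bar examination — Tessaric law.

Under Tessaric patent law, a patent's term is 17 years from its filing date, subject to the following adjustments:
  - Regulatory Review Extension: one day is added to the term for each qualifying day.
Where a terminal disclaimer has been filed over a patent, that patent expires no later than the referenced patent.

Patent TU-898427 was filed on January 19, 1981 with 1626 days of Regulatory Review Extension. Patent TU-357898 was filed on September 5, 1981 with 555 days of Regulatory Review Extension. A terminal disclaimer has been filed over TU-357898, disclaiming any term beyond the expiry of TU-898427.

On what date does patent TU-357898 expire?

2000-03-13

Natural term of TU-357898:
  Base: filing + 17 years → 5 September 1998.
  Regulatory Review Extension: +555 days → 13 March 2000.
Expiry of referenced patent TU-898427:
  Base: filing + 17 years → 19 January 1998.
  Regulatory Review Extension: +1626 days → 3 July 2002.
Terminal disclaimer: TU-357898 expires on the earlier of 13 March 2000 and 3 July 2002.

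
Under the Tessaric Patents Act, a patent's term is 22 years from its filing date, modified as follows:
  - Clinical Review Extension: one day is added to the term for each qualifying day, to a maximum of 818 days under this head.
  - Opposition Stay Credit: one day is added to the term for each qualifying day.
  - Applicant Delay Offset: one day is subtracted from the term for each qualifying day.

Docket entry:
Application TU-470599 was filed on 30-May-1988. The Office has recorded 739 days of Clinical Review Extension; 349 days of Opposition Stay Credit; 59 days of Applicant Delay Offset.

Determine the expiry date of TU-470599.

Base term: filing date + 22 years → 30 May 2010.
Clinical Review Extension: 739 days (within the 818-day cap) → +739 days → 7 June 2012.
Opposition Stay Credit: +349 days → 22 May 2013.
Applicant Delay Offset: −59 days → 24 March 2013.

2013-03-24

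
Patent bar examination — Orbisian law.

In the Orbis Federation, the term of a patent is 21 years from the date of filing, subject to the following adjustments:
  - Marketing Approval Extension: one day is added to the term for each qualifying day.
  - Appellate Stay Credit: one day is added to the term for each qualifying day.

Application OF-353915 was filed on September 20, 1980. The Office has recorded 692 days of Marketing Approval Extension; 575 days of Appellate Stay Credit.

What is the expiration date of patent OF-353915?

Base term: filing date + 21 years → 20 September 2001.
Marketing Approval Extension: +692 days → 13 August 2003.
Appellate Stay Credit: +575 days → 10 March 2005.

March 10, 2005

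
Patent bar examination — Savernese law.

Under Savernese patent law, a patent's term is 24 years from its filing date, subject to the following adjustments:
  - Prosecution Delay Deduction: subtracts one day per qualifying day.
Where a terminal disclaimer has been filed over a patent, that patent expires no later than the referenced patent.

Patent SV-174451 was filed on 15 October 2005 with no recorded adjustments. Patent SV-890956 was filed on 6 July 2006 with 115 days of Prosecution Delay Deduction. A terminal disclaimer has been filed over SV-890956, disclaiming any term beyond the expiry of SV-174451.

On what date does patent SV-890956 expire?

Natural term of SV-890956:
  Base: filing + 24 years → 6 July 2030.
  Prosecution Delay Deduction: −115 days → 13 March 2030.
Expiry of referenced patent SV-174451:
  Base: filing + 24 years → 15 October 2029.
Terminal disclaimer: SV-890956 expires on the earlier of 13 March 2030 and 15 October 2029.

2029-10-15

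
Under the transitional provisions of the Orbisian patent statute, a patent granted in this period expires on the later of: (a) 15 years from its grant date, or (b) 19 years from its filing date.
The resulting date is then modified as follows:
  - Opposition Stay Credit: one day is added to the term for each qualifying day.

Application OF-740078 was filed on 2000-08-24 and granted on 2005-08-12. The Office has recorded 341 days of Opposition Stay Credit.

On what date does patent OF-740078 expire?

July 19, 2021

(a) grant + 15 years → 12 August 2020.
(b) filing + 19 years → 24 August 2019.
Later of the two: 12 August 2020.
Opposition Stay Credit: +341 days → 19 July 2021.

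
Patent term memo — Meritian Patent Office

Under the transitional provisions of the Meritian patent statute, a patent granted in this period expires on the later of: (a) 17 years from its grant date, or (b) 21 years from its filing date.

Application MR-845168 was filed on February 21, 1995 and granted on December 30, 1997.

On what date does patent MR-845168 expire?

2016-02-21

(a) grant + 17 years → 30 December 2014.
(b) filing + 21 years → 21 February 2016.
Later of the two: 21 February 2016.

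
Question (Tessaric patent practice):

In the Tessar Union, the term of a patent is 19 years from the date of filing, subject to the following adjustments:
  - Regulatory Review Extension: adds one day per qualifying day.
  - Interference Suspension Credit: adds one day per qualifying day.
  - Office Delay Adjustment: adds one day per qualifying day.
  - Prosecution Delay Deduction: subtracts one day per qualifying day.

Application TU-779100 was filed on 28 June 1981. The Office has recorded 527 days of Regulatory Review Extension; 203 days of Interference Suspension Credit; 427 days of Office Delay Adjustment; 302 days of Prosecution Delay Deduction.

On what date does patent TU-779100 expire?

Base term: filing date + 19 years → 28 June 2000.
Regulatory Review Extension: +527 days → 7 December 2001.
Interference Suspension Credit: +203 days → 28 June 2002.
Office Delay Adjustment: +427 days → 29 August 2003.
Prosecution Delay Deduction: −302 days → 31 October 2002.

October 31, 2002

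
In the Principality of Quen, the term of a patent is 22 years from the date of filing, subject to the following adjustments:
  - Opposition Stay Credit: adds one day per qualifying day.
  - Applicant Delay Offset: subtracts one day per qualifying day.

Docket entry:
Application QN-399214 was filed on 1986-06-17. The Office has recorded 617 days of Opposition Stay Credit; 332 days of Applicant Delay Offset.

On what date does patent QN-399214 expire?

March 29, 2009

Base term: filing date + 22 years → 17 June 2008.
Opposition Stay Credit: +617 days → 24 February 2010.
Applicant Delay Offset: −332 days → 29 March 2009.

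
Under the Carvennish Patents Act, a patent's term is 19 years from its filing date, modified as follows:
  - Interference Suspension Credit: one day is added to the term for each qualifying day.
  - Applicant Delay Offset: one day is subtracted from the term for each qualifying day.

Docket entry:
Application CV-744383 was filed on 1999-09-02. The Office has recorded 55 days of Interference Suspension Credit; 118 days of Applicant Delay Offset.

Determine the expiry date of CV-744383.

Base term: filing date + 19 years → 2 September 2018.
Interference Suspension Credit: +55 days → 27 October 2018.
Applicant Delay Offset: −118 days → 1 July 2018.

2018-07-01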